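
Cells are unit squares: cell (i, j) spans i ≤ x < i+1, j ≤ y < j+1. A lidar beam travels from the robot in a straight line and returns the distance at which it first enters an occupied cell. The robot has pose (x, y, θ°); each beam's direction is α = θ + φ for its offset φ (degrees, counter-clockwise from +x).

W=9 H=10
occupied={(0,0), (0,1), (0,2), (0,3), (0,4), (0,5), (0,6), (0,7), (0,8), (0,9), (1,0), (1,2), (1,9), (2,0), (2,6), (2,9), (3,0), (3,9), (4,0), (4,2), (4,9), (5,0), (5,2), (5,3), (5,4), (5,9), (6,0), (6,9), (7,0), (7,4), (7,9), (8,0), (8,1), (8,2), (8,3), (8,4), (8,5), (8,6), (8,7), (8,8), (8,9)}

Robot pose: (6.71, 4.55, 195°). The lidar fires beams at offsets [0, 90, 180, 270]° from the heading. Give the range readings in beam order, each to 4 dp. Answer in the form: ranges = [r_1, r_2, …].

ranges = [0.7350, 3.6752, 0.3002, 4.6070]

beam 1: φ=0°, α=195°
  cosα=-0.9659 sinα=-0.2588 | (6,4) | tMaxX 0.7350 tMaxY 2.1250 | tΔX 1.0353 tΔY 3.8637
    t=0.7350 [x] (5,4) — stop
  → r_1 = 0.7350
beam 2: φ=90°, α=285°
  cosα=0.2588 sinα=-0.9659 | (6,4) | tMaxX 1.1205 tMaxY 0.5694 | tΔX 3.8637 tΔY 1.0353
    t=0.5694 [y] (6,3)
    t=1.1205 [x] (7,3)
    t=1.6047 [y] (7,2)
    t=2.6400 [y] (7,1)
    t=3.6752 [y] (7,0) — stop
  → r_2 = 3.6752
beam 3: φ=180°, α=15°
  cosα=0.9659 sinα=0.2588 | (6,4) | tMaxX 0.3002 tMaxY 1.7387 | tΔX 1.0353 tΔY 3.8637
    t=0.3002 [x] (7,4) — stop
  → r_3 = 0.3002
beam 4: φ=270°, α=105°
  cosα=-0.2588 sinα=0.9659 | (6,4) | tMaxX 2.7432 tMaxY 0.4659 | tΔX 3.8637 tΔY 1.0353
    t=0.4659 [y] (6,5)
    t=1.5012 [y] (6,6)
    t=2.5364 [y] (6,7)
    t=2.7432 [x] (5,7)
    t=3.5717 [y] (5,8)
    t=4.6070 [y] (5,9) — stop
  → r_4 = 4.6070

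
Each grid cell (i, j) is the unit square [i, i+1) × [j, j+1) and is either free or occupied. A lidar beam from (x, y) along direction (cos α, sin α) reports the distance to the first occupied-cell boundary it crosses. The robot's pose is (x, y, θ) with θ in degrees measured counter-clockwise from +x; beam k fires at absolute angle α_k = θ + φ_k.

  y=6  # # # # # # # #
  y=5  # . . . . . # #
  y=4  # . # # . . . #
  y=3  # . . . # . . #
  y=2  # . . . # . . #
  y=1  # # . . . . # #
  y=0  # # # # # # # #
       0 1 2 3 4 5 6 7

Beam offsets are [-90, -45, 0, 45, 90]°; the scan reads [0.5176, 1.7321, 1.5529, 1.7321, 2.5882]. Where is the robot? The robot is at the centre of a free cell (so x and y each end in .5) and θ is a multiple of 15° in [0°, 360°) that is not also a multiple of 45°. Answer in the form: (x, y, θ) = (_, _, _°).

The pose lattice has 23·16 = 368 candidates. Test each by forward raycasting.
  (2.5, 2.5, 105°): beam 1 = 1.5529 ≠ 0.5176 ✗
  (1.5, 2.5, 300°): beam 1 = 0.5774 ≠ 0.5176 ✗
  (2.5, 2.5, 330°): beam 1 = 1.0000 ≠ 0.5176 ✗
  …
  (2.5, 3.5, 195°): r_1=0.5176, r_2=1.7321, r_3=1.5529, r_4=1.7321, r_5=2.5882 — all match ✓
No second candidate reproduces the full scan.

(x, y, θ) = (2.5, 3.5, 195°)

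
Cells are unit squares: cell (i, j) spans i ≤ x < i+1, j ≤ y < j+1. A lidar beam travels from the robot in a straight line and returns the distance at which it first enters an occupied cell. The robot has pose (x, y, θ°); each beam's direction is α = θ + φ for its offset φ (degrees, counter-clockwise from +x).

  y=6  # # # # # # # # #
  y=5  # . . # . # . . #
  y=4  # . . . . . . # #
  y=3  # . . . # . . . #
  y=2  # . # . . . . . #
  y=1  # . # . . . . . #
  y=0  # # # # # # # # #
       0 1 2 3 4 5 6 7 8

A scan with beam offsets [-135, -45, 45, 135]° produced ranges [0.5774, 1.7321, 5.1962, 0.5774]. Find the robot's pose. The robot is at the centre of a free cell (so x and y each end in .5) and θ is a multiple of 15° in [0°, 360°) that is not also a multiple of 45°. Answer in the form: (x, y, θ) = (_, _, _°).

(x, y, θ) = (2.5, 5.5, 255°)

Enumerate (i+0.5, j+0.5, θ) over the 29 free cells and 16 admissible headings. For each, cast all 4 beams and compare to the given ranges.
  (6.5, 2.5, 75°): beam 1 = 1.7321 ≠ 0.5774 ✗
  (3.5, 4.5, 195°): beam 2 = 2.8868 ≠ 1.7321 ✗
  (4.5, 4.5, 120°): beam 1 = 3.6235 ≠ 0.5774 ✗
  (1.5, 3.5, 105°): beam 1 = 1.0000 ≠ 0.5774 ✗
  …
  (2.5, 5.5, 255°): r_1=0.5774, r_2=1.7321, r_3=5.1962, r_4=0.5774 — all match ✓
Only this pose fits every beam.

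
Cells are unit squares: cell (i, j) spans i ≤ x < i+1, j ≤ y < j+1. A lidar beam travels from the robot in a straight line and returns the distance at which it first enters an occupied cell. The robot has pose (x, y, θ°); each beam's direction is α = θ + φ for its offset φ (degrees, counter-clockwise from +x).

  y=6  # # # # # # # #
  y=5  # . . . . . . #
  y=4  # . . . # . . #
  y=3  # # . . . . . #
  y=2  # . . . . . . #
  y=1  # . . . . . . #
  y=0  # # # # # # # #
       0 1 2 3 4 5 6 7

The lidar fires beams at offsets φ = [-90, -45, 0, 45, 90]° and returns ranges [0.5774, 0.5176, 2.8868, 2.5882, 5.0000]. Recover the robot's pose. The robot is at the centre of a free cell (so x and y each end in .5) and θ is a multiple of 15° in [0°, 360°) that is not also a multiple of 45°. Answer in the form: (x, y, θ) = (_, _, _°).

(x, y, θ) = (2.5, 3.5, 240°)

Candidates: 28 free-cell centres × 16 headings = 448 poses. Raycast each; keep the one whose scan matches to 4 dp.
  (5.5, 4.5, 195°): beam 1 = 1.5529 ≠ 0.5774 ✗
  (3.5, 2.5, 195°): beam 1 = 3.6235 ≠ 0.5774 ✗
  (6.5, 3.5, 150°): beam 1 = 1.0000 ≠ 0.5774 ✗
  …
  (2.5, 3.5, 240°): r_1=0.5774, r_2=0.5176, r_3=2.8868, r_4=2.5882, r_5=5.0000 — all match ✓
Only this pose fits every beam.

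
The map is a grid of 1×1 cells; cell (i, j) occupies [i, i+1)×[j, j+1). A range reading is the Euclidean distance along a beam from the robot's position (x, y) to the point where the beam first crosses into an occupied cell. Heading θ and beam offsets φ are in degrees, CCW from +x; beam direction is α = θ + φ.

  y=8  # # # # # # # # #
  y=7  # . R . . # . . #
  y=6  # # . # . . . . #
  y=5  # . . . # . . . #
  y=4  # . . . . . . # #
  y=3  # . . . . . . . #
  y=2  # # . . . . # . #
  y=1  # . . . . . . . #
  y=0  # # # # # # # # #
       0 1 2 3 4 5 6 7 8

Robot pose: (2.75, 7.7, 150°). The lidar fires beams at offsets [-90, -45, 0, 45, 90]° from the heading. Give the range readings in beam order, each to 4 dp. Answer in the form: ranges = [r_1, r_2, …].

beam 1: φ=-90°, α=60°
  dir = (cos 60°, sin 60°) = (0.5000, 0.8660); from cell (2,7)
  next x-line at t=0.5000, next y-line at t=0.3464; Δt_x=2.0000, Δt_y=1.1547
    y: enter (2,8) at t=0.3464 ← occupied
  → r_1 = 0.3464
beam 2: φ=-45°, α=105°
  dir = (cos 105°, sin 105°) = (-0.2588, 0.9659); from cell (2,7)
  next x-line at t=2.8978, next y-line at t=0.3106; Δt_x=3.8637, Δt_y=1.0353
    y: enter (2,8) at t=0.3106 ← occupied
  → r_2 = 0.3106
beam 3: φ=0°, α=150°
  dir = (cos 150°, sin 150°) = (-0.8660, 0.5000); from cell (2,7)
  next x-line at t=0.8660, next y-line at t=0.6000; Δt_x=1.1547, Δt_y=2.0000
    y: enter (2,8) at t=0.6000 ← occupied
  → r_3 = 0.6000
beam 4: φ=45°, α=195°
  dir = (cos 195°, sin 195°) = (-0.9659, -0.2588); from cell (2,7)
  next x-line at t=0.7765, next y-line at t=2.7046; Δt_x=1.0353, Δt_y=3.8637
    x: enter (1,7) at t=0.7765
    x: enter (0,7) at t=1.8117 ← occupied
  → r_4 = 1.8117
beam 5: φ=90°, α=240°
  dir = (cos 240°, sin 240°) = (-0.5000, -0.8660); from cell (2,7)
  next x-line at t=1.5000, next y-line at t=0.8083; Δt_x=2.0000, Δt_y=1.1547
    y: enter (2,6) at t=0.8083
    x: enter (1,6) at t=1.5000 ← occupied
  → r_5 = 1.5000

ranges = [0.3464, 0.3106, 0.6000, 1.8117, 1.5000]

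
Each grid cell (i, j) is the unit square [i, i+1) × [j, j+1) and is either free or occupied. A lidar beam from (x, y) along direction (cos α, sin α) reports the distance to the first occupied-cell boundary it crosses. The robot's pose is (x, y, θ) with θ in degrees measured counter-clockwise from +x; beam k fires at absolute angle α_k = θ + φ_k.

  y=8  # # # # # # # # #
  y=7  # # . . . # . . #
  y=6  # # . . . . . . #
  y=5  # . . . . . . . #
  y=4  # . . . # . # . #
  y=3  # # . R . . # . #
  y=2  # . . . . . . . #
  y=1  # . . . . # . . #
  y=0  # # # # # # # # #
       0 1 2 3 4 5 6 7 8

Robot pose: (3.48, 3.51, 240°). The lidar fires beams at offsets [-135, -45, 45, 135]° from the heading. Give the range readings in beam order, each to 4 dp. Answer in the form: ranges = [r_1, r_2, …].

ranges = [4.6484, 1.5322, 2.5985, 2.6089]

beam 1: φ=-135°, α=105°
  dir = (cos 105°, sin 105°) = (-0.2588, 0.9659); from cell (3,3)
  next x-line at t=1.8546, next y-line at t=0.5073; Δt_x=3.8637, Δt_y=1.0353
    y: enter (3,4) at t=0.5073
    y: enter (3,5) at t=1.5426
    x: enter (2,5) at t=1.8546
    y: enter (2,6) at t=2.5778
    y: enter (2,7) at t=3.6131
    y: enter (2,8) at t=4.6484 ← occupied
  → r_1 = 4.6484
beam 2: φ=-45°, α=195°
  dir = (cos 195°, sin 195°) = (-0.9659, -0.2588); from cell (3,3)
  next x-line at t=0.4969, next y-line at t=1.9705; Δt_x=1.0353, Δt_y=3.8637
    x: enter (2,3) at t=0.4969
    x: enter (1,3) at t=1.5322 ← occupied
  → r_2 = 1.5322
beam 3: φ=45°, α=285°
  dir = (cos 285°, sin 285°) = (0.2588, -0.9659); from cell (3,3)
  next x-line at t=2.0091, next y-line at t=0.5280; Δt_x=3.8637, Δt_y=1.0353
    y: enter (3,2) at t=0.5280
    y: enter (3,1) at t=1.5633
    x: enter (4,1) at t=2.0091
    y: enter (4,0) at t=2.5985 ← occupied
  → r_3 = 2.5985
beam 4: φ=135°, α=15°
  dir = (cos 15°, sin 15°) = (0.9659, 0.2588); from cell (3,3)
  next x-line at t=0.5383, next y-line at t=1.8932; Δt_x=1.0353, Δt_y=3.8637
    x: enter (4,3) at t=0.5383
    x: enter (5,3) at t=1.5736
    y: enter (5,4) at t=1.8932
    x: enter (6,4) at t=2.6089 ← occupied
  → r_4 = 2.6089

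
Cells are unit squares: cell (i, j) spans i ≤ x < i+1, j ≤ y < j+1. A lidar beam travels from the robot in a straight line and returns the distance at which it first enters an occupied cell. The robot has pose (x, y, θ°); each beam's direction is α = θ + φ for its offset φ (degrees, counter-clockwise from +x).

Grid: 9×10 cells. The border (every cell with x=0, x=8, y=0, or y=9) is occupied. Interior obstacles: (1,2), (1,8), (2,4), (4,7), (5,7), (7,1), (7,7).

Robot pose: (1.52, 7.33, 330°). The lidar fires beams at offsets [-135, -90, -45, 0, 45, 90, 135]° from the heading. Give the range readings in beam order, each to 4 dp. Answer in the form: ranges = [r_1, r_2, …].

ranges = [0.5383, 1.0400, 2.4122, 7.4825, 2.5675, 0.7736, 0.6936]

beam 1: φ=-135°, α=195°
  cosα=-0.9659 sinα=-0.2588 | (1,7) | tMaxX 0.5383 tMaxY 1.2750 | tΔX 1.0353 tΔY 3.8637
    t=0.5383 [x] (0,7) — stop
  → r_1 = 0.5383
beam 2: φ=-90°, α=240°
  cosα=-0.5000 sinα=-0.8660 | (1,7) | tMaxX 1.0400 tMaxY 0.3811 | tΔX 2.0000 tΔY 1.1547
    t=0.3811 [y] (1,6)
    t=1.0400 [x] (0,6) — stop
  → r_2 = 1.0400
beam 3: φ=-45°, α=285°
  cosα=0.2588 sinα=-0.9659 | (1,7) | tMaxX 1.8546 tMaxY 0.3416 | tΔX 3.8637 tΔY 1.0353
    t=0.3416 [y] (1,6)
    t=1.3769 [y] (1,5)
    t=1.8546 [x] (2,5)
    t=2.4122 [y] (2,4) — stop
  → r_3 = 2.4122
beam 4: φ=0°, α=330°
  cosα=0.8660 sinα=-0.5000 | (1,7) | tMaxX 0.5543 tMaxY 0.6600 | tΔX 1.1547 tΔY 2.0000
    t=0.5543 [x] (2,7)
    t=0.6600 [y] (2,6)
    t=1.7090 [x] (3,6)
    t=2.6600 [y] (3,5)
    t=2.8637 [x] (4,5)
    t=4.0184 [x] (5,5)
    t=4.6600 [y] (5,4)
    t=5.1731 [x] (6,4)
    t=6.3278 [x] (7,4)
    t=6.6600 [y] (7,3)
    t=7.4825 [x] (8,3) — stop
  → r_4 = 7.4825
beam 5: φ=45°, α=15°
  cosα=0.9659 sinα=0.2588 | (1,7) | tMaxX 0.4969 tMaxY 2.5887 | tΔX 1.0353 tΔY 3.8637
    t=0.4969 [x] (2,7)
    t=1.5322 [x] (3,7)
    t=2.5675 [x] (4,7) — stop
  → r_5 = 2.5675
beam 6: φ=90°, α=60°
  cosα=0.5000 sinα=0.8660 | (1,7) | tMaxX 0.9600 tMaxY 0.7736 | tΔX 2.0000 tΔY 1.1547
    t=0.7736 [y] (1,8) — stop
  → r_6 = 0.7736
beam 7: φ=135°, α=105°
  cosα=-0.2588 sinα=0.9659 | (1,7) | tMaxX 2.0091 tMaxY 0.6936 | tΔX 3.8637 tΔY 1.0353
    t=0.6936 [y] (1,8) — stop
  → r_7 = 0.6936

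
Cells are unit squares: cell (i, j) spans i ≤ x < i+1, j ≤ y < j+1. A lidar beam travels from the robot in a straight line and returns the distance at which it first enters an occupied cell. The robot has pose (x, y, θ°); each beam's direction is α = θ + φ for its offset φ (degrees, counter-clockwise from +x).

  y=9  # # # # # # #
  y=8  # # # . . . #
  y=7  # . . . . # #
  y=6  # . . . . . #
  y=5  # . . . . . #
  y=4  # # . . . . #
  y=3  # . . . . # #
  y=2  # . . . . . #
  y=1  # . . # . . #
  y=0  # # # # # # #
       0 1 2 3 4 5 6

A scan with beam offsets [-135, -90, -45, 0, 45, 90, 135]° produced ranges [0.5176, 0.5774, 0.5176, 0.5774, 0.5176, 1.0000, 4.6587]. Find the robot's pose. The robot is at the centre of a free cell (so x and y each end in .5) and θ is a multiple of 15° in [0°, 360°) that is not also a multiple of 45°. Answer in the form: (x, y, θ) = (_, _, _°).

The pose lattice has 34·16 = 544 candidates. Test each by forward raycasting.
  (3.5, 4.5, 150°): beam 1 = 2.5882 ≠ 0.5176 ✗
  (5.5, 2.5, 285°): beam 1 = 4.0415 ≠ 0.5176 ✗
  (5.5, 5.5, 210°): beam 1 = 1.5529 ≠ 0.5176 ✗
  (5.5, 1.5, 300°): beam 1 = 1.5529 ≠ 0.5176 ✗
  …
  (5.5, 8.5, 60°): r_1=0.5176, r_2=0.5774, r_3=0.5176, r_4=0.5774, r_5=0.5176, r_6=1.0000, r_7=4.6587 — all match ✓
Only this pose fits every beam.

(x, y, θ) = (5.5, 8.5, 60°)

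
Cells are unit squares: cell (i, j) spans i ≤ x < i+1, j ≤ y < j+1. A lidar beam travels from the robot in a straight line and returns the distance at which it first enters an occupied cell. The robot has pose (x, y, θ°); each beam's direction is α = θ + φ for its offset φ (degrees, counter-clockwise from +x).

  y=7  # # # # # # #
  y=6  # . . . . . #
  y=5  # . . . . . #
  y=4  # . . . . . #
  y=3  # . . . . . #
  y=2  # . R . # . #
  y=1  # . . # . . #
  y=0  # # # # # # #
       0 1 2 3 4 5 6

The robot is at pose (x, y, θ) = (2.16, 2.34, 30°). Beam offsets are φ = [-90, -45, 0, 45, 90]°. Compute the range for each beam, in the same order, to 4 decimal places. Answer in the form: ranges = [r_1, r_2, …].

beam 1: φ=-90°, α=300°
  cosα=0.5000 sinα=-0.8660 | (2,2) | tMaxX 1.6800 tMaxY 0.3926 | tΔX 2.0000 tΔY 1.1547
    t=0.3926 [y] (2,1)
    t=1.5473 [y] (2,0) — stop
  → r_1 = 1.5473
beam 2: φ=-45°, α=345°
  cosα=0.9659 sinα=-0.2588 | (2,2) | tMaxX 0.8696 tMaxY 1.3137 | tΔX 1.0353 tΔY 3.8637
    t=0.8696 [x] (3,2)
    t=1.3137 [y] (3,1) — stop
  → r_2 = 1.3137
beam 3: φ=0°, α=30°
  cosα=0.8660 sinα=0.5000 | (2,2) | tMaxX 0.9699 tMaxY 1.3200 | tΔX 1.1547 tΔY 2.0000
    t=0.9699 [x] (3,2)
    t=1.3200 [y] (3,3)
    t=2.1246 [x] (4,3)
    t=3.2793 [x] (5,3)
    t=3.3200 [y] (5,4)
    t=4.4341 [x] (6,4) — stop
  → r_3 = 4.4341
beam 4: φ=45°, α=75°
  cosα=0.2588 sinα=0.9659 | (2,2) | tMaxX 3.2455 tMaxY 0.6833 | tΔX 3.8637 tΔY 1.0353
    t=0.6833 [y] (2,3)
    t=1.7186 [y] (2,4)
    t=2.7538 [y] (2,5)
    t=3.2455 [x] (3,5)
    t=3.7891 [y] (3,6)
    t=4.8244 [y] (3,7) — stop
  → r_4 = 4.8244
beam 5: φ=90°, α=120°
  cosα=-0.5000 sinα=0.8660 | (2,2) | tMaxX 0.3200 tMaxY 0.7621 | tΔX 2.0000 tΔY 1.1547
    t=0.3200 [x] (1,2)
    t=0.7621 [y] (1,3)
    t=1.9168 [y] (1,4)
    t=2.3200 [x] (0,4) — stop
  → r_5 = 2.3200

ranges = [1.5473, 1.3137, 4.4341, 4.8244, 2.3200]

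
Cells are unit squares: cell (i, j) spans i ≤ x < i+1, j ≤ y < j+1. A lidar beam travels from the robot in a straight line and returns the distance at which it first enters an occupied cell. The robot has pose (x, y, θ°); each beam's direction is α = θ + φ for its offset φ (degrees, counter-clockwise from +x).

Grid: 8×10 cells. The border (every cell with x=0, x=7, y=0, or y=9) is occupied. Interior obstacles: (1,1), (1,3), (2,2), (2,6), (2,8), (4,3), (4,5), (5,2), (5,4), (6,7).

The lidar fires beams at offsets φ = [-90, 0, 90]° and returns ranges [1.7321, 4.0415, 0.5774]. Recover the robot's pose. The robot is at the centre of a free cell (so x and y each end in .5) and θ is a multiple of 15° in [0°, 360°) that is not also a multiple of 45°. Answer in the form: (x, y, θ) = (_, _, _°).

(x, y, θ) = (5.5, 5.5, 120°)

Enumerate (i+0.5, j+0.5, θ) over the 38 free cells and 16 admissible headings. For each, cast all 3 beams and compare to the given ranges.
  (3.5, 2.5, 30°): beam 2 = 1.0000 ≠ 4.0415 ✗
  (6.5, 5.5, 240°): beam 1 = 5.0000 ≠ 1.7321 ✗
  (4.5, 2.5, 255°): beam 1 = 1.5529 ≠ 1.7321 ✗
  (5.5, 5.5, 30°): beam 1 = 0.5774 ≠ 1.7321 ✗
  …
  (5.5, 5.5, 120°): r_1=1.7321, r_2=4.0415, r_3=0.5774 — all match ✓
Only this pose fits every beam.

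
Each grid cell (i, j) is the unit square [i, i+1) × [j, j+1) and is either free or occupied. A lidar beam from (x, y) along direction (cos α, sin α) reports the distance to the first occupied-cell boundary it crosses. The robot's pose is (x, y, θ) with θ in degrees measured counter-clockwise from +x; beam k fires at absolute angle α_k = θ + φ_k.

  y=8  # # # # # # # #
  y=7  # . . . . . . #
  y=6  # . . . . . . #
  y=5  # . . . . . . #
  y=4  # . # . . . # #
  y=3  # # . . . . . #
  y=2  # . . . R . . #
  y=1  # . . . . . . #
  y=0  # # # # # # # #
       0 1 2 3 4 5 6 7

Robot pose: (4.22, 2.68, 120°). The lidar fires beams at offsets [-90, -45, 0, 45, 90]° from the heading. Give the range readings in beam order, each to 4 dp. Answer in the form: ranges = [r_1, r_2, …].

beam 1: φ=-90°, α=30°
  direction (0.8660, 0.5000); cell (4,2); t to first gridline: x 0.9007, y 0.6400 (then +1.1547 / +2.0000)
    (4,3) via y @ 0.6400
    (5,3) via x @ 0.9007
    (6,3) via x @ 2.0554
    (6,4) via y @ 2.6400  # hit
  → r_1 = 2.6400
beam 2: φ=-45°, α=75°
  direction (0.2588, 0.9659); cell (4,2); t to first gridline: x 3.0137, y 0.3313 (then +3.8637 / +1.0353)
    (4,3) via y @ 0.3313
    (4,4) via y @ 1.3666
    (4,5) via y @ 2.4018
    (5,5) via x @ 3.0137
    (5,6) via y @ 3.4371
    (5,7) via y @ 4.4724
    (5,8) via y @ 5.5077  # hit
  → r_2 = 5.5077
beam 3: φ=0°, α=120°
  direction (-0.5000, 0.8660); cell (4,2); t to first gridline: x 0.4400, y 0.3695 (then +2.0000 / +1.1547)
    (4,3) via y @ 0.3695
    (3,3) via x @ 0.4400
    (3,4) via y @ 1.5242
    (2,4) via x @ 2.4400  # hit
  → r_3 = 2.4400
beam 4: φ=45°, α=165°
  direction (-0.9659, 0.2588); cell (4,2); t to first gridline: x 0.2278, y 1.2364 (then +1.0353 / +3.8637)
    (3,2) via x @ 0.2278
    (3,3) via y @ 1.2364
    (2,3) via x @ 1.2630
    (1,3) via x @ 2.2983  # hit
  → r_4 = 2.2983
beam 5: φ=90°, α=210°
  direction (-0.8660, -0.5000); cell (4,2); t to first gridline: x 0.2540, y 1.3600 (then +1.1547 / +2.0000)
    (3,2) via x @ 0.2540
    (3,1) via y @ 1.3600
    (2,1) via x @ 1.4087
    (1,1) via x @ 2.5634
    (1,0) via y @ 3.3600  # hit
  → r_5 = 3.3600

ranges = [2.6400, 5.5077, 2.4400, 2.2983, 3.3600]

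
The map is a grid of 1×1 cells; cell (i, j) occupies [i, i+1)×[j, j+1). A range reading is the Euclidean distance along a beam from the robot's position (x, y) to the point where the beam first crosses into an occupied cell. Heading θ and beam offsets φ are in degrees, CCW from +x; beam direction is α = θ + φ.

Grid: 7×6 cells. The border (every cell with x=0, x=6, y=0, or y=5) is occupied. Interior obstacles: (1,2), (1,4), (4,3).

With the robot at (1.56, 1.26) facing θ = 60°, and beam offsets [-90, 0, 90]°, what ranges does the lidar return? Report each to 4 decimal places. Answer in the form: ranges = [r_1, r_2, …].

beam 1: φ=-90°, α=330°
  cosα=0.8660 sinα=-0.5000 | (1,1) | tMaxX 0.5081 tMaxY 0.5200 | tΔX 1.1547 tΔY 2.0000
    t=0.5081 [x] (2,1)
    t=0.5200 [y] (2,0) — stop
  → r_1 = 0.5200
beam 2: φ=0°, α=60°
  cosα=0.5000 sinα=0.8660 | (1,1) | tMaxX 0.8800 tMaxY 0.8545 | tΔX 2.0000 tΔY 1.1547
    t=0.8545 [y] (1,2) — stop
  → r_2 = 0.8545
beam 3: φ=90°, α=150°
  cosα=-0.8660 sinα=0.5000 | (1,1) | tMaxX 0.6466 tMaxY 1.4800 | tΔX 1.1547 tΔY 2.0000
    t=0.6466 [x] (0,1) — stop
  → r_3 = 0.6466

ranges = [0.5200, 0.8545, 0.6466]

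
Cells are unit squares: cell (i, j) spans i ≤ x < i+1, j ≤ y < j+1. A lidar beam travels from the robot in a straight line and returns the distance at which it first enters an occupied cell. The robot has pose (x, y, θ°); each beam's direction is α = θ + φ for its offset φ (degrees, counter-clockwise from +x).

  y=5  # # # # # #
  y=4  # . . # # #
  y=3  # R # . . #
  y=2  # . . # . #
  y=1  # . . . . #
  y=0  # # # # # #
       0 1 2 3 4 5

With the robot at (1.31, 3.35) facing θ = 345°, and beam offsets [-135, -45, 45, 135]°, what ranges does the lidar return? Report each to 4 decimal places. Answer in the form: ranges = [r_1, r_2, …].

ranges = [0.3580, 2.7135, 0.7967, 0.6200]

beam 1: φ=-135°, α=210°
  direction (-0.8660, -0.5000); cell (1,3); t to first gridline: x 0.3580, y 0.7000 (then +1.1547 / +2.0000)
    (0,3) via x @ 0.3580  # hit
  → r_1 = 0.3580
beam 2: φ=-45°, α=300°
  direction (0.5000, -0.8660); cell (1,3); t to first gridline: x 1.3800, y 0.4041 (then +2.0000 / +1.1547)
    (1,2) via y @ 0.4041
    (2,2) via x @ 1.3800
    (2,1) via y @ 1.5588
    (2,0) via y @ 2.7135  # hit
  → r_2 = 2.7135
beam 3: φ=45°, α=30°
  direction (0.8660, 0.5000); cell (1,3); t to first gridline: x 0.7967, y 1.3000 (then +1.1547 / +2.0000)
    (2,3) via x @ 0.7967  # hit
  → r_3 = 0.7967
beam 4: φ=135°, α=120°
  direction (-0.5000, 0.8660); cell (1,3); t to first gridline: x 0.6200, y 0.7506 (then +2.0000 / +1.1547)
    (0,3) via x @ 0.6200  # hit
  → r_4 = 0.6200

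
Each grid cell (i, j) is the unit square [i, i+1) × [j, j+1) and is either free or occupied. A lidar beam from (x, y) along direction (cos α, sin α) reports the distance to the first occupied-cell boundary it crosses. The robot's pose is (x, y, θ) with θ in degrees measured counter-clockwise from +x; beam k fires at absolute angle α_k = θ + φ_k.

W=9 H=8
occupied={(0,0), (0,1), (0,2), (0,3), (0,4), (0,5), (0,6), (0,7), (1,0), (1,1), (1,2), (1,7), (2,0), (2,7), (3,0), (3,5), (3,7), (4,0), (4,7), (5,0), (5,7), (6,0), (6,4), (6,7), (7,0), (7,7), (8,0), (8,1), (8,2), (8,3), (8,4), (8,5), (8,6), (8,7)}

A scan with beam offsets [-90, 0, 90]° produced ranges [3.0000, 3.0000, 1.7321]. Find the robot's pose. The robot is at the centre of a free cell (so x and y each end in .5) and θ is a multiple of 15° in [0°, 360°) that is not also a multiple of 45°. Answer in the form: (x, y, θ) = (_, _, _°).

(x, y, θ) = (5.5, 2.5, 210°)

Enumerate (i+0.5, j+0.5, θ) over the 38 free cells and 16 admissible headings. For each, cast all 3 beams and compare to the given ranges.
  (7.5, 4.5, 195°): beam 1 = 2.5882 ≠ 3.0000 ✗
  (1.5, 5.5, 330°): beam 1 = 1.0000 ≠ 3.0000 ✗
  (7.5, 5.5, 165°): beam 1 = 1.5529 ≠ 3.0000 ✗
  (6.5, 1.5, 210°): beam 1 = 5.0000 ≠ 3.0000 ✗
  …
  (5.5, 2.5, 210°): r_1=3.0000, r_2=3.0000, r_3=1.7321 — all match ✓
No second candidate reproduces the full scan.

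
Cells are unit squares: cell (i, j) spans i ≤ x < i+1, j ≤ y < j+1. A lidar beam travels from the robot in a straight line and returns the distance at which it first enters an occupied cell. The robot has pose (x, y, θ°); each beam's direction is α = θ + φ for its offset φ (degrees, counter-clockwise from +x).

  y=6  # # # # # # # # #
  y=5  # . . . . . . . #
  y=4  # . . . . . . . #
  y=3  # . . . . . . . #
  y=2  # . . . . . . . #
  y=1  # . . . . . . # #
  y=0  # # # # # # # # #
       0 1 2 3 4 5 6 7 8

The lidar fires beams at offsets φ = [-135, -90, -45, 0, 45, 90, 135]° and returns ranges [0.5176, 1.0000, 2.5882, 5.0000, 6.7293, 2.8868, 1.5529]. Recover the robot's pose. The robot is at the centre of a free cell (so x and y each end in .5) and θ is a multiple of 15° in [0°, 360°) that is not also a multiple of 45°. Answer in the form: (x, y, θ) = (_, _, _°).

Candidates: 34 free-cell centres × 16 headings = 544 poses. Raycast each; keep the one whose scan matches to 4 dp.
  (1.5, 5.5, 30°): beam 1 = 1.9319 ≠ 0.5176 ✗
  (4.5, 5.5, 75°): beam 1 = 5.0000 ≠ 0.5176 ✗
  (4.5, 2.5, 60°): beam 1 = 1.5529 ≠ 0.5176 ✗
  …
  (7.5, 3.5, 150°): r_1=0.5176, r_2=1.0000, r_3=2.5882, r_4=5.0000, r_5=6.7293, r_6=2.8868, r_7=1.5529 — all match ✓
Only this pose fits every beam.

(x, y, θ) = (7.5, 3.5, 150°)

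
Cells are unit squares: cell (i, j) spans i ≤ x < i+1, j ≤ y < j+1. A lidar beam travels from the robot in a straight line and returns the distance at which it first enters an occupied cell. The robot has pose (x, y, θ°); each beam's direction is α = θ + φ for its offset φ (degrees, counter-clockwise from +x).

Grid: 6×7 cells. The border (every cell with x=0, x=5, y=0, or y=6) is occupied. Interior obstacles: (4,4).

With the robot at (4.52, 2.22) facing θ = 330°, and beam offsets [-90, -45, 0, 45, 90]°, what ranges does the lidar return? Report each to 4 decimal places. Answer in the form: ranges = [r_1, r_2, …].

ranges = [1.4087, 1.2630, 0.5543, 0.4969, 0.9600]

beam 1: φ=-90°, α=240°
  cosα=-0.5000 sinα=-0.8660 | (4,2) | tMaxX 1.0400 tMaxY 0.2540 | tΔX 2.0000 tΔY 1.1547
    t=0.2540 [y] (4,1)
    t=1.0400 [x] (3,1)
    t=1.4087 [y] (3,0) — stop
  → r_1 = 1.4087
beam 2: φ=-45°, α=285°
  cosα=0.2588 sinα=-0.9659 | (4,2) | tMaxX 1.8546 tMaxY 0.2278 | tΔX 3.8637 tΔY 1.0353
    t=0.2278 [y] (4,1)
    t=1.2630 [y] (4,0) — stop
  → r_2 = 1.2630
beam 3: φ=0°, α=330°
  cosα=0.8660 sinα=-0.5000 | (4,2) | tMaxX 0.5543 tMaxY 0.4400 | tΔX 1.1547 tΔY 2.0000
    t=0.4400 [y] (4,1)
    t=0.5543 [x] (5,1) — stop
  → r_3 = 0.5543
beam 4: φ=45°, α=15°
  cosα=0.9659 sinα=0.2588 | (4,2) | tMaxX 0.4969 tMaxY 3.0137 | tΔX 1.0353 tΔY 3.8637
    t=0.4969 [x] (5,2) — stop
  → r_4 = 0.4969
beam 5: φ=90°, α=60°
  cosα=0.5000 sinα=0.8660 | (4,2) | tMaxX 0.9600 tMaxY 0.9007 | tΔX 2.0000 tΔY 1.1547
    t=0.9007 [y] (4,3)
    t=0.9600 [x] (5,3) — stop
  → r_5 = 0.9600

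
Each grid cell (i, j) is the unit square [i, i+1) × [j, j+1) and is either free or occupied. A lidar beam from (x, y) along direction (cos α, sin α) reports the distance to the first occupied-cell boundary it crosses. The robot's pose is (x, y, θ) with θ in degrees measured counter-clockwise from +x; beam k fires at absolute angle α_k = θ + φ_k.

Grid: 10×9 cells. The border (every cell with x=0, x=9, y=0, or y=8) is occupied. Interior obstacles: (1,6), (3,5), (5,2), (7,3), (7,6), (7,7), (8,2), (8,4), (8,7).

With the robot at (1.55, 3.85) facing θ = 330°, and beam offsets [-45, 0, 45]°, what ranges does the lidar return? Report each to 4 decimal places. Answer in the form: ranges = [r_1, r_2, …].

ranges = [2.9505, 5.7000, 7.7128]

beam 1: φ=-45°, α=285°
  cosα=0.2588 sinα=-0.9659 | (1,3) | tMaxX 1.7387 tMaxY 0.8800 | tΔX 3.8637 tΔY 1.0353
    t=0.8800 [y] (1,2)
    t=1.7387 [x] (2,2)
    t=1.9153 [y] (2,1)
    t=2.9505 [y] (2,0) — stop
  → r_1 = 2.9505
beam 2: φ=0°, α=330°
  cosα=0.8660 sinα=-0.5000 | (1,3) | tMaxX 0.5196 tMaxY 1.7000 | tΔX 1.1547 tΔY 2.0000
    t=0.5196 [x] (2,3)
    t=1.6743 [x] (3,3)
    t=1.7000 [y] (3,2)
    t=2.8290 [x] (4,2)
    t=3.7000 [y] (4,1)
    t=3.9837 [x] (5,1)
    t=5.1384 [x] (6,1)
    t=5.7000 [y] (6,0) — stop
  → r_2 = 5.7000
beam 3: φ=45°, α=15°
  cosα=0.9659 sinα=0.2588 | (1,3) | tMaxX 0.4659 tMaxY 0.5796 | tΔX 1.0353 tΔY 3.8637
    t=0.4659 [x] (2,3)
    t=0.5796 [y] (2,4)
    t=1.5012 [x] (3,4)
    t=2.5364 [x] (4,4)
    t=3.5717 [x] (5,4)
    t=4.4433 [y] (5,5)
    t=4.6070 [x] (6,5)
    t=5.6423 [x] (7,5)
    t=6.6775 [x] (8,5)
    t=7.7128 [x] (9,5) — stop
  → r_3 = 7.7128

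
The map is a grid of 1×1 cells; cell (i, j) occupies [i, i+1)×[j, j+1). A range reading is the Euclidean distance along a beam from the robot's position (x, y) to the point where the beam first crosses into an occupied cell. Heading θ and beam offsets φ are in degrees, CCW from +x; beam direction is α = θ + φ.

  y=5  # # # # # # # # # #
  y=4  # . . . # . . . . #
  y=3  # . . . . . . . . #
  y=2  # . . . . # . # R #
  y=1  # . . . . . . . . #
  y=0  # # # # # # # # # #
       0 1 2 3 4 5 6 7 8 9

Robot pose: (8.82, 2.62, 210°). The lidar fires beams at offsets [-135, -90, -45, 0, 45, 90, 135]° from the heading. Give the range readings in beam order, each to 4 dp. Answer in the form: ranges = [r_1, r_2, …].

beam 1: φ=-135°, α=75°
  cosα=0.2588 sinα=0.9659 | (8,2) | tMaxX 0.6955 tMaxY 0.3934 | tΔX 3.8637 tΔY 1.0353
    t=0.3934 [y] (8,3)
    t=0.6955 [x] (9,3) — stop
  → r_1 = 0.6955
beam 2: φ=-90°, α=120°
  cosα=-0.5000 sinα=0.8660 | (8,2) | tMaxX 1.6400 tMaxY 0.4388 | tΔX 2.0000 tΔY 1.1547
    t=0.4388 [y] (8,3)
    t=1.5935 [y] (8,4)
    t=1.6400 [x] (7,4)
    t=2.7482 [y] (7,5) — stop
  → r_2 = 2.7482
beam 3: φ=-45°, α=165°
  cosα=-0.9659 sinα=0.2588 | (8,2) | tMaxX 0.8489 tMaxY 1.4682 | tΔX 1.0353 tΔY 3.8637
    t=0.8489 [x] (7,2) — stop
  → r_3 = 0.8489
beam 4: φ=0°, α=210°
  cosα=-0.8660 sinα=-0.5000 | (8,2) | tMaxX 0.9469 tMaxY 1.2400 | tΔX 1.1547 tΔY 2.0000
    t=0.9469 [x] (7,2) — stop
  → r_4 = 0.9469
beam 5: φ=45°, α=255°
  cosα=-0.2588 sinα=-0.9659 | (8,2) | tMaxX 3.1682 tMaxY 0.6419 | tΔX 3.8637 tΔY 1.0353
    t=0.6419 [y] (8,1)
    t=1.6771 [y] (8,0) — stop
  → r_5 = 1.6771
beam 6: φ=90°, α=300°
  cosα=0.5000 sinα=-0.8660 | (8,2) | tMaxX 0.3600 tMaxY 0.7159 | tΔX 2.0000 tΔY 1.1547
    t=0.3600 [x] (9,2) — stop
  → r_6 = 0.3600
beam 7: φ=135°, α=345°
  cosα=0.9659 sinα=-0.2588 | (8,2) | tMaxX 0.1863 tMaxY 2.3955 | tΔX 1.0353 tΔY 3.8637
    t=0.1863 [x] (9,2) — stop
  → r_7 = 0.1863

ranges = [0.6955, 2.7482, 0.8489, 0.9469, 1.6771, 0.3600, 0.1863]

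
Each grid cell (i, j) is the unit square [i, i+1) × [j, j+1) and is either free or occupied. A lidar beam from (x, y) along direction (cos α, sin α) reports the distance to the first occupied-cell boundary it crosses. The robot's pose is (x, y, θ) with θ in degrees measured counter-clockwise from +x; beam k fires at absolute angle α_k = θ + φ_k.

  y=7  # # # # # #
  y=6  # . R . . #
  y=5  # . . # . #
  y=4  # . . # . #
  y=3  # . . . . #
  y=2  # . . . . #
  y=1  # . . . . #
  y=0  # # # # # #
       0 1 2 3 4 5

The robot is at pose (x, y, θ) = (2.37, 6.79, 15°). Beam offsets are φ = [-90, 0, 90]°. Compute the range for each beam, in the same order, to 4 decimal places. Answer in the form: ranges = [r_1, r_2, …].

beam 1: φ=-90°, α=285°
  d=(0.2588,-0.9659)  start (2,6)  tX=2.4341 tY=0.8179  stride 1/|dx|=3.8637 1/|dy|=1.0353
    cross y-line → (2,5), t=0.8179
    cross y-line → (2,4), t=1.8531
    cross x-line → (3,4), t=2.4341 (wall)
  → r_1 = 2.4341
beam 2: φ=0°, α=15°
  d=(0.9659,0.2588)  start (2,6)  tX=0.6522 tY=0.8114  stride 1/|dx|=1.0353 1/|dy|=3.8637
    cross x-line → (3,6), t=0.6522
    cross y-line → (3,7), t=0.8114 (wall)
  → r_2 = 0.8114
beam 3: φ=90°, α=105°
  d=(-0.2588,0.9659)  start (2,6)  tX=1.4296 tY=0.2174  stride 1/|dx|=3.8637 1/|dy|=1.0353
    cross y-line → (2,7), t=0.2174 (wall)
  → r_3 = 0.2174

ranges = [2.4341, 0.8114, 0.2174]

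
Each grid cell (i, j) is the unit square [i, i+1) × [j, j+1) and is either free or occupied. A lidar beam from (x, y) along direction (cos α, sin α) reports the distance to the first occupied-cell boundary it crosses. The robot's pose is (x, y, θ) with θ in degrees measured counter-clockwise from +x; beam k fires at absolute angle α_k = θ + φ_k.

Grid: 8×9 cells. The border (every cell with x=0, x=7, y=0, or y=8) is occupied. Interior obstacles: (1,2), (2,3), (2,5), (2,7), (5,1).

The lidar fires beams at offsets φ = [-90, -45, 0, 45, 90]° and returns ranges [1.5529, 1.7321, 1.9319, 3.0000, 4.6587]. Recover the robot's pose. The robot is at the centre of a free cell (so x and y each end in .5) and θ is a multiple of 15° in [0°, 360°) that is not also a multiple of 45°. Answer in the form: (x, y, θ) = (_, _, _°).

(x, y, θ) = (4.5, 6.5, 195°)

Candidates: 37 free-cell centres × 16 headings = 592 poses. Raycast each; keep the one whose scan matches to 4 dp.
  (1.5, 6.5, 60°): beam 1 = 1.0000 ≠ 1.5529 ✗
  (1.5, 4.5, 330°): beam 1 = 1.0000 ≠ 1.5529 ✗
  (3.5, 5.5, 60°): beam 1 = 4.0415 ≠ 1.5529 ✗
  …
  (4.5, 6.5, 195°): r_1=1.5529, r_2=1.7321, r_3=1.9319, r_4=3.0000, r_5=4.6587 — all match ✓
No second candidate reproduces the full scan.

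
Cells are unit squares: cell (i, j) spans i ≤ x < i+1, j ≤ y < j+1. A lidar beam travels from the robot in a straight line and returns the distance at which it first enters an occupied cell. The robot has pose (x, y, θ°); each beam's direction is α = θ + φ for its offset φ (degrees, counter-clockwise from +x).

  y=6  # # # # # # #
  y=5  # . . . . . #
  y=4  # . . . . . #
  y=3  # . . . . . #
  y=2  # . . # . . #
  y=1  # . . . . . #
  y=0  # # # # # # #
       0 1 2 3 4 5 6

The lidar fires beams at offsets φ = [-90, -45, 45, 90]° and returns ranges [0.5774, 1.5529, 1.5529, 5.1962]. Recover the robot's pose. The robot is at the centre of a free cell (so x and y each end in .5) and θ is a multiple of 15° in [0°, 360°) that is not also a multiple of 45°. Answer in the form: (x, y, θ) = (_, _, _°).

Enumerate (i+0.5, j+0.5, θ) over the 24 free cells and 16 admissible headings. For each, cast all 4 beams and compare to the given ranges.
  (1.5, 4.5, 150°): beam 1 = 1.7321 ≠ 0.5774 ✗
  (3.5, 5.5, 255°): beam 1 = 1.9319 ≠ 0.5774 ✗
  (1.5, 4.5, 330°): beam 1 = 1.0000 ≠ 0.5774 ✗
  (5.5, 5.5, 210°): beam 2 = 1.9319 ≠ 1.5529 ✗
  (5.5, 3.5, 60°): beam 2 = 0.5176 ≠ 1.5529 ✗
  …
  (1.5, 2.5, 300°): r_1=0.5774, r_2=1.5529, r_3=1.5529, r_4=5.1962 — all match ✓
No second candidate reproduces the full scan.

(x, y, θ) = (1.5, 2.5, 300°)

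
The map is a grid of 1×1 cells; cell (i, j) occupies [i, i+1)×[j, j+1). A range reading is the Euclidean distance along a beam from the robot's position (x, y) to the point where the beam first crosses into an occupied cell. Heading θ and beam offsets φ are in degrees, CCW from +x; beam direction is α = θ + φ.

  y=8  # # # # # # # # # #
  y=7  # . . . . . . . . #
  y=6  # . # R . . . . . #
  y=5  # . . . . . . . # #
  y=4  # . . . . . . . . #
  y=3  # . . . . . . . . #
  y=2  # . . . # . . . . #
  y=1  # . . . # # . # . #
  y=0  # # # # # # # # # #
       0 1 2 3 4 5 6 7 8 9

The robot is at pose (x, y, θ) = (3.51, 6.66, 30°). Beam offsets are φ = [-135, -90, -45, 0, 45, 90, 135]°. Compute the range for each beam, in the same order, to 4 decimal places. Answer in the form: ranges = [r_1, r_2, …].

ranges = [5.8597, 6.5356, 4.6484, 2.6800, 1.3873, 1.5473, 0.5280]

beam 1: φ=-135°, α=255°
  direction (-0.2588, -0.9659); cell (3,6); t to first gridline: x 1.9705, y 0.6833 (then +3.8637 / +1.0353)
    (3,5) via y @ 0.6833
    (3,4) via y @ 1.7186
    (2,4) via x @ 1.9705
    (2,3) via y @ 2.7538
    (2,2) via y @ 3.7891
    (2,1) via y @ 4.8244
    (1,1) via x @ 5.8342
    (1,0) via y @ 5.8597  # hit
  → r_1 = 5.8597
beam 2: φ=-90°, α=300°
  direction (0.5000, -0.8660); cell (3,6); t to first gridline: x 0.9800, y 0.7621 (then +2.0000 / +1.1547)
    (3,5) via y @ 0.7621
    (4,5) via x @ 0.9800
    (4,4) via y @ 1.9168
    (5,4) via x @ 2.9800
    (5,3) via y @ 3.0715
    (5,2) via y @ 4.2262
    (6,2) via x @ 4.9800
    (6,1) via y @ 5.3809
    (6,0) via y @ 6.5356  # hit
  → r_2 = 6.5356
beam 3: φ=-45°, α=345°
  direction (0.9659, -0.2588); cell (3,6); t to first gridline: x 0.5073, y 2.5500 (then +1.0353 / +3.8637)
    (4,6) via x @ 0.5073
    (5,6) via x @ 1.5426
    (5,5) via y @ 2.5500
    (6,5) via x @ 2.5778
    (7,5) via x @ 3.6131
    (8,5) via x @ 4.6484  # hit
  → r_3 = 4.6484
beam 4: φ=0°, α=30°
  direction (0.8660, 0.5000); cell (3,6); t to first gridline: x 0.5658, y 0.6800 (then +1.1547 / +2.0000)
    (4,6) via x @ 0.5658
    (4,7) via y @ 0.6800
    (5,7) via x @ 1.7205
    (5,8) via y @ 2.6800  # hit
  → r_4 = 2.6800
beam 5: φ=45°, α=75°
  direction (0.2588, 0.9659); cell (3,6); t to first gridline: x 1.8932, y 0.3520 (then +3.8637 / +1.0353)
    (3,7) via y @ 0.3520
    (3,8) via y @ 1.3873  # hit
  → r_5 = 1.3873
beam 6: φ=90°, α=120°
  direction (-0.5000, 0.8660); cell (3,6); t to first gridline: x 1.0200, y 0.3926 (then +2.0000 / +1.1547)
    (3,7) via y @ 0.3926
    (2,7) via x @ 1.0200
    (2,8) via y @ 1.5473  # hit
  → r_6 = 1.5473
beam 7: φ=135°, α=165°
  direction (-0.9659, 0.2588); cell (3,6); t to first gridline: x 0.5280, y 1.3137 (then +1.0353 / +3.8637)
    (2,6) via x @ 0.5280  # hit
  → r_7 = 0.5280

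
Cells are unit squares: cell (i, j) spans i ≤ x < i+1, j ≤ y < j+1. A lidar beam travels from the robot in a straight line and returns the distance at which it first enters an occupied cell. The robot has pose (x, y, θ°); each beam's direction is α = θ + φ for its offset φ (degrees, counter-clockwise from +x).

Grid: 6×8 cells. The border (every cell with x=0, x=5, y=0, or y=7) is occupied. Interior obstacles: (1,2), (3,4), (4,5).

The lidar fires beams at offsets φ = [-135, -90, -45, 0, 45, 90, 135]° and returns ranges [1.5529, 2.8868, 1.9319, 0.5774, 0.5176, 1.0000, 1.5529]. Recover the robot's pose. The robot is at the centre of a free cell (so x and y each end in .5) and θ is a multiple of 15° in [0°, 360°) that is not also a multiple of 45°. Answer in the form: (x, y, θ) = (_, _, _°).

Enumerate (i+0.5, j+0.5, θ) over the 21 free cells and 16 admissible headings. For each, cast all 7 beams and compare to the given ranges.
  (3.5, 5.5, 345°): beam 1 = 2.8868 ≠ 1.5529 ✗
  (1.5, 5.5, 240°): beam 2 = 0.5774 ≠ 2.8868 ✗
  (1.5, 1.5, 330°): beam 1 = 0.5176 ≠ 1.5529 ✗
  (4.5, 4.5, 240°): beam 1 = 0.5176 ≠ 1.5529 ✗
  …
  (1.5, 4.5, 150°): r_1=1.5529, r_2=2.8868, r_3=1.9319, r_4=0.5774, r_5=0.5176, r_6=1.0000, r_7=1.5529 — all match ✓
No second candidate reproduces the full scan.

(x, y, θ) = (1.5, 4.5, 150°)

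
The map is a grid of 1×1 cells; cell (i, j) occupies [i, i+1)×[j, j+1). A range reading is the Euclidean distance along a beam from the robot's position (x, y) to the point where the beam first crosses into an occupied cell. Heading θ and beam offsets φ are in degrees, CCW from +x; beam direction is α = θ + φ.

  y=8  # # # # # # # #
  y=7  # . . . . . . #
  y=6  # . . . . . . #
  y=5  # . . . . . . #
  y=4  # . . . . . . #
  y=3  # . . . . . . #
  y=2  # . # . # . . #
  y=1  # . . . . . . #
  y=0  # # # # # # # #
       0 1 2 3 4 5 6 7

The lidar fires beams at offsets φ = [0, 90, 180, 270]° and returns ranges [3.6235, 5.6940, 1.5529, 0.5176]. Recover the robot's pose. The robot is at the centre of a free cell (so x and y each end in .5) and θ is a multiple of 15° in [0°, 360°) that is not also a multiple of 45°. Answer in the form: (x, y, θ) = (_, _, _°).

(x, y, θ) = (1.5, 6.5, 285°)

Enumerate (i+0.5, j+0.5, θ) over the 40 free cells and 16 admissible headings. For each, cast all 4 beams and compare to the given ranges.
  (1.5, 6.5, 165°): beam 1 = 0.5176 ≠ 3.6235 ✗
  (2.5, 5.5, 30°): beam 1 = 5.0000 ≠ 3.6235 ✗
  (3.5, 3.5, 75°): beam 1 = 4.6587 ≠ 3.6235 ✗
  …
  (1.5, 6.5, 285°): r_1=3.6235, r_2=5.6940, r_3=1.5529, r_4=0.5176 — all match ✓
No second candidate reproduces the full scan.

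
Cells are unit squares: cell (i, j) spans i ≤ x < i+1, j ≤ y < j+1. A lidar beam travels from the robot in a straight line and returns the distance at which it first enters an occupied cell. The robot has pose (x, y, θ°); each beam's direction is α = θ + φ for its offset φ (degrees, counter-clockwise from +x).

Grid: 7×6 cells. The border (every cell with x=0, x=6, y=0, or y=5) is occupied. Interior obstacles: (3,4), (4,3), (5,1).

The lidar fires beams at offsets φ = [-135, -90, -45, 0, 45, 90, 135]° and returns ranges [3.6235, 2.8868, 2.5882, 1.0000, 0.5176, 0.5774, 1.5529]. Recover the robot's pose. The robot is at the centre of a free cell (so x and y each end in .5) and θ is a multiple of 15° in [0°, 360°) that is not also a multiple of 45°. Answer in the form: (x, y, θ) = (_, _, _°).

(x, y, θ) = (1.5, 2.5, 120°)

Candidates: 17 free-cell centres × 16 headings = 272 poses. Raycast each; keep the one whose scan matches to 4 dp.
  (5.5, 4.5, 150°): beam 1 = 0.5176 ≠ 3.6235 ✗
  (4.5, 2.5, 165°): beam 1 = 1.7321 ≠ 3.6235 ✗
  (2.5, 1.5, 210°): beam 1 = 2.5882 ≠ 3.6235 ✗
  (5.5, 4.5, 60°): beam 1 = 1.9319 ≠ 3.6235 ✗
  …
  (1.5, 2.5, 120°): r_1=3.6235, r_2=2.8868, r_3=2.5882, r_4=1.0000, r_5=0.5176, r_6=0.5774, r_7=1.5529 — all match ✓
No second candidate reproduces the full scan.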